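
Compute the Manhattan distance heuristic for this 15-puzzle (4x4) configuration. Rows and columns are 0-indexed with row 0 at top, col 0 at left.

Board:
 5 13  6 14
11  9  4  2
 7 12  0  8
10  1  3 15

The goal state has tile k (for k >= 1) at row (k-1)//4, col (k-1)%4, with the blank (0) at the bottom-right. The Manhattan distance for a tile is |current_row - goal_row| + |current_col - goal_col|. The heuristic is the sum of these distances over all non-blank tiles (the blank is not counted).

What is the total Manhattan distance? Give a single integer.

Tile 5: (0,0)->(1,0) = 1
Tile 13: (0,1)->(3,0) = 4
Tile 6: (0,2)->(1,1) = 2
Tile 14: (0,3)->(3,1) = 5
Tile 11: (1,0)->(2,2) = 3
Tile 9: (1,1)->(2,0) = 2
Tile 4: (1,2)->(0,3) = 2
Tile 2: (1,3)->(0,1) = 3
Tile 7: (2,0)->(1,2) = 3
Tile 12: (2,1)->(2,3) = 2
Tile 8: (2,3)->(1,3) = 1
Tile 10: (3,0)->(2,1) = 2
Tile 1: (3,1)->(0,0) = 4
Tile 3: (3,2)->(0,2) = 3
Tile 15: (3,3)->(3,2) = 1
Sum: 1 + 4 + 2 + 5 + 3 + 2 + 2 + 3 + 3 + 2 + 1 + 2 + 4 + 3 + 1 = 38

Answer: 38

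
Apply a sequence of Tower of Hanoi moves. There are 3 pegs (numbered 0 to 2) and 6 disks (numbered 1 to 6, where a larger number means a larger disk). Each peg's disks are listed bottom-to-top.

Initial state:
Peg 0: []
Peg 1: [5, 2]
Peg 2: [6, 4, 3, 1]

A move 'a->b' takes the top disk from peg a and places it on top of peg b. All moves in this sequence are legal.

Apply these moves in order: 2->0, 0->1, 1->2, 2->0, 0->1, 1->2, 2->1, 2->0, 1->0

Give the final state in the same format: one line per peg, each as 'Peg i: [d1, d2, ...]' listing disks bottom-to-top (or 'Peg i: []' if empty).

After move 1 (2->0):
Peg 0: [1]
Peg 1: [5, 2]
Peg 2: [6, 4, 3]

After move 2 (0->1):
Peg 0: []
Peg 1: [5, 2, 1]
Peg 2: [6, 4, 3]

After move 3 (1->2):
Peg 0: []
Peg 1: [5, 2]
Peg 2: [6, 4, 3, 1]

After move 4 (2->0):
Peg 0: [1]
Peg 1: [5, 2]
Peg 2: [6, 4, 3]

After move 5 (0->1):
Peg 0: []
Peg 1: [5, 2, 1]
Peg 2: [6, 4, 3]

After move 6 (1->2):
Peg 0: []
Peg 1: [5, 2]
Peg 2: [6, 4, 3, 1]

After move 7 (2->1):
Peg 0: []
Peg 1: [5, 2, 1]
Peg 2: [6, 4, 3]

After move 8 (2->0):
Peg 0: [3]
Peg 1: [5, 2, 1]
Peg 2: [6, 4]

After move 9 (1->0):
Peg 0: [3, 1]
Peg 1: [5, 2]
Peg 2: [6, 4]

Answer: Peg 0: [3, 1]
Peg 1: [5, 2]
Peg 2: [6, 4]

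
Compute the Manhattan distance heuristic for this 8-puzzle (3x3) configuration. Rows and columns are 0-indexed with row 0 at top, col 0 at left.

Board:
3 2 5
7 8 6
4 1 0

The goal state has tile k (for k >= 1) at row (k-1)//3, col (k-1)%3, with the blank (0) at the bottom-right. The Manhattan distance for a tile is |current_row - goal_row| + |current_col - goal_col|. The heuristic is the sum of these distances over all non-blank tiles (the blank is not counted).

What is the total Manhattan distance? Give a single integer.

Tile 3: (0,0)->(0,2) = 2
Tile 2: (0,1)->(0,1) = 0
Tile 5: (0,2)->(1,1) = 2
Tile 7: (1,0)->(2,0) = 1
Tile 8: (1,1)->(2,1) = 1
Tile 6: (1,2)->(1,2) = 0
Tile 4: (2,0)->(1,0) = 1
Tile 1: (2,1)->(0,0) = 3
Sum: 2 + 0 + 2 + 1 + 1 + 0 + 1 + 3 = 10

Answer: 10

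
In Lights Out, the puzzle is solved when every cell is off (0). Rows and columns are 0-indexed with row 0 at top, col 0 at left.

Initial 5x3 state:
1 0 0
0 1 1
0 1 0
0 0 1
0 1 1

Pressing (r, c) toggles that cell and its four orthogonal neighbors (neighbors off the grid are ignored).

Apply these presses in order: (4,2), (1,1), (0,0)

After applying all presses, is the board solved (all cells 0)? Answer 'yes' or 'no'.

After press 1 at (4,2):
1 0 0
0 1 1
0 1 0
0 0 0
0 0 0

After press 2 at (1,1):
1 1 0
1 0 0
0 0 0
0 0 0
0 0 0

After press 3 at (0,0):
0 0 0
0 0 0
0 0 0
0 0 0
0 0 0

Lights still on: 0

Answer: yes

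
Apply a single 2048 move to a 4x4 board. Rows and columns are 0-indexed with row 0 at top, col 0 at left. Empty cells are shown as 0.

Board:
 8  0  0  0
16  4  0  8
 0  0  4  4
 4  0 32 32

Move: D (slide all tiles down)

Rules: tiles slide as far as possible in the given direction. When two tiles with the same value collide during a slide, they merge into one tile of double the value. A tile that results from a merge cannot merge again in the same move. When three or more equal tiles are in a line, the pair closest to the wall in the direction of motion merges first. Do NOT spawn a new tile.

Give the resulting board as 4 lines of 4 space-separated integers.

Answer:  0  0  0  0
 8  0  0  8
16  0  4  4
 4  4 32 32

Derivation:
Slide down:
col 0: [8, 16, 0, 4] -> [0, 8, 16, 4]
col 1: [0, 4, 0, 0] -> [0, 0, 0, 4]
col 2: [0, 0, 4, 32] -> [0, 0, 4, 32]
col 3: [0, 8, 4, 32] -> [0, 8, 4, 32]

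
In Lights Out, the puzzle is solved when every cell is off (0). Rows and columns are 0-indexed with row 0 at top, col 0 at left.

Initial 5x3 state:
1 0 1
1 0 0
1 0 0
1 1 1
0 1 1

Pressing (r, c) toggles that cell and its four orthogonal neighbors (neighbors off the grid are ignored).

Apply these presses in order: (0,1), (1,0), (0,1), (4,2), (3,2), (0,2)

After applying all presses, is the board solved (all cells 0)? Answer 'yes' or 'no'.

Answer: no

Derivation:
After press 1 at (0,1):
0 1 0
1 1 0
1 0 0
1 1 1
0 1 1

After press 2 at (1,0):
1 1 0
0 0 0
0 0 0
1 1 1
0 1 1

After press 3 at (0,1):
0 0 1
0 1 0
0 0 0
1 1 1
0 1 1

After press 4 at (4,2):
0 0 1
0 1 0
0 0 0
1 1 0
0 0 0

After press 5 at (3,2):
0 0 1
0 1 0
0 0 1
1 0 1
0 0 1

After press 6 at (0,2):
0 1 0
0 1 1
0 0 1
1 0 1
0 0 1

Lights still on: 7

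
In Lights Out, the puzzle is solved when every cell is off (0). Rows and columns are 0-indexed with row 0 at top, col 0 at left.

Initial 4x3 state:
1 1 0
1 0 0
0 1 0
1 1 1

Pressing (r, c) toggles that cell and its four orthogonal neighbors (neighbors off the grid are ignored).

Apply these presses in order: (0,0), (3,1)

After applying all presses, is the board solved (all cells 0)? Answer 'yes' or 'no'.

Answer: yes

Derivation:
After press 1 at (0,0):
0 0 0
0 0 0
0 1 0
1 1 1

After press 2 at (3,1):
0 0 0
0 0 0
0 0 0
0 0 0

Lights still on: 0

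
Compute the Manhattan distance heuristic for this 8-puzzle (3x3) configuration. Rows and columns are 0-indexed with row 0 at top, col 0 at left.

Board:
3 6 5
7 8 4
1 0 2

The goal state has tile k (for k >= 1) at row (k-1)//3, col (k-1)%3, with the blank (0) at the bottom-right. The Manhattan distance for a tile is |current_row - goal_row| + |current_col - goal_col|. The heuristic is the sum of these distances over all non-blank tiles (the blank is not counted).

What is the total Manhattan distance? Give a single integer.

Tile 3: at (0,0), goal (0,2), distance |0-0|+|0-2| = 2
Tile 6: at (0,1), goal (1,2), distance |0-1|+|1-2| = 2
Tile 5: at (0,2), goal (1,1), distance |0-1|+|2-1| = 2
Tile 7: at (1,0), goal (2,0), distance |1-2|+|0-0| = 1
Tile 8: at (1,1), goal (2,1), distance |1-2|+|1-1| = 1
Tile 4: at (1,2), goal (1,0), distance |1-1|+|2-0| = 2
Tile 1: at (2,0), goal (0,0), distance |2-0|+|0-0| = 2
Tile 2: at (2,2), goal (0,1), distance |2-0|+|2-1| = 3
Sum: 2 + 2 + 2 + 1 + 1 + 2 + 2 + 3 = 15

Answer: 15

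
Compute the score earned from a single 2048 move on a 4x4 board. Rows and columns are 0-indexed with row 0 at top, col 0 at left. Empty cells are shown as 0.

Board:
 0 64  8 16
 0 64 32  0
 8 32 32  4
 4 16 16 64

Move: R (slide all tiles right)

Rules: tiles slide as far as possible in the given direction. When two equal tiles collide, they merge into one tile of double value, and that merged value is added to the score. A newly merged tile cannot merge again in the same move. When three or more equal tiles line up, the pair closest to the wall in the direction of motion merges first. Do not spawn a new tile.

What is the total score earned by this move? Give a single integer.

Answer: 96

Derivation:
Slide right:
row 0: [0, 64, 8, 16] -> [0, 64, 8, 16]  score +0 (running 0)
row 1: [0, 64, 32, 0] -> [0, 0, 64, 32]  score +0 (running 0)
row 2: [8, 32, 32, 4] -> [0, 8, 64, 4]  score +64 (running 64)
row 3: [4, 16, 16, 64] -> [0, 4, 32, 64]  score +32 (running 96)
Board after move:
 0 64  8 16
 0  0 64 32
 0  8 64  4
 0  4 32 64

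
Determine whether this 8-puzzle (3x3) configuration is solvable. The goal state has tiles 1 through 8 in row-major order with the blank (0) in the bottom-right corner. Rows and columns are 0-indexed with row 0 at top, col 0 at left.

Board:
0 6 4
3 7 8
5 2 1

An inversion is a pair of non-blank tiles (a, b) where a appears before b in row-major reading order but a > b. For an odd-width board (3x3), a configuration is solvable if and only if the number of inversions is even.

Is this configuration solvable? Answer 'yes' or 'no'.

Answer: no

Derivation:
Inversions (pairs i<j in row-major order where tile[i] > tile[j] > 0): 19
19 is odd, so the puzzle is not solvable.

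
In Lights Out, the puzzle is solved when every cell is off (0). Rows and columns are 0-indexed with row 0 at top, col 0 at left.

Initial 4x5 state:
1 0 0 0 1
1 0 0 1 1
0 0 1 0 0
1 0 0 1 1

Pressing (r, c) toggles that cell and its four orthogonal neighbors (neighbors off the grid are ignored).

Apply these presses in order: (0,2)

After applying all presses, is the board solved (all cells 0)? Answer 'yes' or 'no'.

Answer: no

Derivation:
After press 1 at (0,2):
1 1 1 1 1
1 0 1 1 1
0 0 1 0 0
1 0 0 1 1

Lights still on: 13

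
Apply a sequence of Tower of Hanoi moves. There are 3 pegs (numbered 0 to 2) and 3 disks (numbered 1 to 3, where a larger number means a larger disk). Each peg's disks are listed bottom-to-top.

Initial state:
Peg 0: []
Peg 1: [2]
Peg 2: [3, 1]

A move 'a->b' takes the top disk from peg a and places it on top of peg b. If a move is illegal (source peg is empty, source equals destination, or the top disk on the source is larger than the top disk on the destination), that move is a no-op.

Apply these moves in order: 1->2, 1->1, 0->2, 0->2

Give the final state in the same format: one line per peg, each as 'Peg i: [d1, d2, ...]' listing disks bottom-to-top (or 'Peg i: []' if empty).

Answer: Peg 0: []
Peg 1: [2]
Peg 2: [3, 1]

Derivation:
After move 1 (1->2):
Peg 0: []
Peg 1: [2]
Peg 2: [3, 1]

After move 2 (1->1):
Peg 0: []
Peg 1: [2]
Peg 2: [3, 1]

After move 3 (0->2):
Peg 0: []
Peg 1: [2]
Peg 2: [3, 1]

After move 4 (0->2):
Peg 0: []
Peg 1: [2]
Peg 2: [3, 1]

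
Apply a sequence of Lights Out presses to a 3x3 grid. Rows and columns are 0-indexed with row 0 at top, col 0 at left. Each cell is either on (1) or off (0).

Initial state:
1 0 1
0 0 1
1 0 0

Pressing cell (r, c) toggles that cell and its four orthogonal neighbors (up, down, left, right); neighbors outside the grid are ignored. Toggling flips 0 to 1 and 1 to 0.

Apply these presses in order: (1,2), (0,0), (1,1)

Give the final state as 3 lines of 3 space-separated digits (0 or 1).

After press 1 at (1,2):
1 0 0
0 1 0
1 0 1

After press 2 at (0,0):
0 1 0
1 1 0
1 0 1

After press 3 at (1,1):
0 0 0
0 0 1
1 1 1

Answer: 0 0 0
0 0 1
1 1 1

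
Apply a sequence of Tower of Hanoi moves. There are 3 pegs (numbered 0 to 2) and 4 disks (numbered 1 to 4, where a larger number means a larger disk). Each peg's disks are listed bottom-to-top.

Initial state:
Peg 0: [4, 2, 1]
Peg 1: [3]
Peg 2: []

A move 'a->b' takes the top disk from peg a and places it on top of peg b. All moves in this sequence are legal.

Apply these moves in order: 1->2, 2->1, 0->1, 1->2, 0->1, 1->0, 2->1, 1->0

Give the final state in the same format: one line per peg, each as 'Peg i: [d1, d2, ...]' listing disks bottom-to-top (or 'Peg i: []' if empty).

Answer: Peg 0: [4, 2, 1]
Peg 1: [3]
Peg 2: []

Derivation:
After move 1 (1->2):
Peg 0: [4, 2, 1]
Peg 1: []
Peg 2: [3]

After move 2 (2->1):
Peg 0: [4, 2, 1]
Peg 1: [3]
Peg 2: []

After move 3 (0->1):
Peg 0: [4, 2]
Peg 1: [3, 1]
Peg 2: []

After move 4 (1->2):
Peg 0: [4, 2]
Peg 1: [3]
Peg 2: [1]

After move 5 (0->1):
Peg 0: [4]
Peg 1: [3, 2]
Peg 2: [1]

After move 6 (1->0):
Peg 0: [4, 2]
Peg 1: [3]
Peg 2: [1]

After move 7 (2->1):
Peg 0: [4, 2]
Peg 1: [3, 1]
Peg 2: []

After move 8 (1->0):
Peg 0: [4, 2, 1]
Peg 1: [3]
Peg 2: []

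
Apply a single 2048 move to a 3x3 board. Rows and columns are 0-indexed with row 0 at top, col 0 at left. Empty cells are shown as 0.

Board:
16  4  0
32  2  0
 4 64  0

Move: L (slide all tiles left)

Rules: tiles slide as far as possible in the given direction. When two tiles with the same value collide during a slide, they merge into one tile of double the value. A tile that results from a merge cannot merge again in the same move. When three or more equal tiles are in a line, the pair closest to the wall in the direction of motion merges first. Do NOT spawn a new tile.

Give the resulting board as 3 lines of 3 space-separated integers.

Answer: 16  4  0
32  2  0
 4 64  0

Derivation:
Slide left:
row 0: [16, 4, 0] -> [16, 4, 0]
row 1: [32, 2, 0] -> [32, 2, 0]
row 2: [4, 64, 0] -> [4, 64, 0]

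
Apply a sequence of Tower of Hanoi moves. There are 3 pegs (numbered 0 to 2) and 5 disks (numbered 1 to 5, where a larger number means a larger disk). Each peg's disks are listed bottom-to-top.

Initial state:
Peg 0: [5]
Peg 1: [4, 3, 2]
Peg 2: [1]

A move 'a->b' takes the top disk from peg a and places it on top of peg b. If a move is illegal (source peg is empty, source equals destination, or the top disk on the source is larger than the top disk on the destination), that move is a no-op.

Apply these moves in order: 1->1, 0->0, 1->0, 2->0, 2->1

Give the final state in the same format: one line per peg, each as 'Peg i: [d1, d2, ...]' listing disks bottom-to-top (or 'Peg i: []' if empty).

After move 1 (1->1):
Peg 0: [5]
Peg 1: [4, 3, 2]
Peg 2: [1]

After move 2 (0->0):
Peg 0: [5]
Peg 1: [4, 3, 2]
Peg 2: [1]

After move 3 (1->0):
Peg 0: [5, 2]
Peg 1: [4, 3]
Peg 2: [1]

After move 4 (2->0):
Peg 0: [5, 2, 1]
Peg 1: [4, 3]
Peg 2: []

After move 5 (2->1):
Peg 0: [5, 2, 1]
Peg 1: [4, 3]
Peg 2: []

Answer: Peg 0: [5, 2, 1]
Peg 1: [4, 3]
Peg 2: []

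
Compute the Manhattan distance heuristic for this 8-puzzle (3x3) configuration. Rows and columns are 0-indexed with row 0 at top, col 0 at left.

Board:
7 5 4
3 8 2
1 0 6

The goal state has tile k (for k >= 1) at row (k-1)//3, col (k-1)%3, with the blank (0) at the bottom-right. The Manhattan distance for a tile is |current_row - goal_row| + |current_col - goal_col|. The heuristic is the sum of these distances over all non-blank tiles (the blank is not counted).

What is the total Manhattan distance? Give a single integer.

Answer: 15

Derivation:
Tile 7: at (0,0), goal (2,0), distance |0-2|+|0-0| = 2
Tile 5: at (0,1), goal (1,1), distance |0-1|+|1-1| = 1
Tile 4: at (0,2), goal (1,0), distance |0-1|+|2-0| = 3
Tile 3: at (1,0), goal (0,2), distance |1-0|+|0-2| = 3
Tile 8: at (1,1), goal (2,1), distance |1-2|+|1-1| = 1
Tile 2: at (1,2), goal (0,1), distance |1-0|+|2-1| = 2
Tile 1: at (2,0), goal (0,0), distance |2-0|+|0-0| = 2
Tile 6: at (2,2), goal (1,2), distance |2-1|+|2-2| = 1
Sum: 2 + 1 + 3 + 3 + 1 + 2 + 2 + 1 = 15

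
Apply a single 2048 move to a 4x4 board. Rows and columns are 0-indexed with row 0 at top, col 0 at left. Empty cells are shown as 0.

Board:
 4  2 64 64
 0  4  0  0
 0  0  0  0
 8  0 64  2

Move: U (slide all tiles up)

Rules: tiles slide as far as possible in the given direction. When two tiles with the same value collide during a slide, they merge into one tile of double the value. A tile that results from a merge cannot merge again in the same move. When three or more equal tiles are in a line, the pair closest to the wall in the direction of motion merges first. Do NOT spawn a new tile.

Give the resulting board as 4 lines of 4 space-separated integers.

Slide up:
col 0: [4, 0, 0, 8] -> [4, 8, 0, 0]
col 1: [2, 4, 0, 0] -> [2, 4, 0, 0]
col 2: [64, 0, 0, 64] -> [128, 0, 0, 0]
col 3: [64, 0, 0, 2] -> [64, 2, 0, 0]

Answer:   4   2 128  64
  8   4   0   2
  0   0   0   0
  0   0   0   0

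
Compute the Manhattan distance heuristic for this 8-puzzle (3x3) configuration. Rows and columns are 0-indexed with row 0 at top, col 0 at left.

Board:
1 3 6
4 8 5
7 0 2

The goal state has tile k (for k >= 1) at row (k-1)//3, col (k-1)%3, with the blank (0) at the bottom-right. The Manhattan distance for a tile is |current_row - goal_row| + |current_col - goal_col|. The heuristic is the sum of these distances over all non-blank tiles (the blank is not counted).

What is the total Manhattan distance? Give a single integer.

Tile 1: (0,0)->(0,0) = 0
Tile 3: (0,1)->(0,2) = 1
Tile 6: (0,2)->(1,2) = 1
Tile 4: (1,0)->(1,0) = 0
Tile 8: (1,1)->(2,1) = 1
Tile 5: (1,2)->(1,1) = 1
Tile 7: (2,0)->(2,0) = 0
Tile 2: (2,2)->(0,1) = 3
Sum: 0 + 1 + 1 + 0 + 1 + 1 + 0 + 3 = 7

Answer: 7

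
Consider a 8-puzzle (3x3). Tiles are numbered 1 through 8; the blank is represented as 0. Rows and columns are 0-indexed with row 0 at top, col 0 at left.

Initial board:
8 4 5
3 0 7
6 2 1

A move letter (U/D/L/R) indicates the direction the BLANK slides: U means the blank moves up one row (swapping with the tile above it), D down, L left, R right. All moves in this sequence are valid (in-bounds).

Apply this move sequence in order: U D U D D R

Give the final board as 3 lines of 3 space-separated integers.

Answer: 8 4 5
3 2 7
6 1 0

Derivation:
After move 1 (U):
8 0 5
3 4 7
6 2 1

After move 2 (D):
8 4 5
3 0 7
6 2 1

After move 3 (U):
8 0 5
3 4 7
6 2 1

After move 4 (D):
8 4 5
3 0 7
6 2 1

After move 5 (D):
8 4 5
3 2 7
6 0 1

After move 6 (R):
8 4 5
3 2 7
6 1 0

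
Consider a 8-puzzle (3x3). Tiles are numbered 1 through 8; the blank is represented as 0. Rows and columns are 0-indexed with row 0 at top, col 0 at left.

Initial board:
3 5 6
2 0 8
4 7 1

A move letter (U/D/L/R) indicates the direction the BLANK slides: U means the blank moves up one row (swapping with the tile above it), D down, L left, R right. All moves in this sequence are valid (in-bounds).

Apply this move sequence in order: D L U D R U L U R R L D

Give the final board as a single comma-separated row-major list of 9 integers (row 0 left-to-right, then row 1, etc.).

After move 1 (D):
3 5 6
2 7 8
4 0 1

After move 2 (L):
3 5 6
2 7 8
0 4 1

After move 3 (U):
3 5 6
0 7 8
2 4 1

After move 4 (D):
3 5 6
2 7 8
0 4 1

After move 5 (R):
3 5 6
2 7 8
4 0 1

After move 6 (U):
3 5 6
2 0 8
4 7 1

After move 7 (L):
3 5 6
0 2 8
4 7 1

After move 8 (U):
0 5 6
3 2 8
4 7 1

After move 9 (R):
5 0 6
3 2 8
4 7 1

After move 10 (R):
5 6 0
3 2 8
4 7 1

After move 11 (L):
5 0 6
3 2 8
4 7 1

After move 12 (D):
5 2 6
3 0 8
4 7 1

Answer: 5, 2, 6, 3, 0, 8, 4, 7, 1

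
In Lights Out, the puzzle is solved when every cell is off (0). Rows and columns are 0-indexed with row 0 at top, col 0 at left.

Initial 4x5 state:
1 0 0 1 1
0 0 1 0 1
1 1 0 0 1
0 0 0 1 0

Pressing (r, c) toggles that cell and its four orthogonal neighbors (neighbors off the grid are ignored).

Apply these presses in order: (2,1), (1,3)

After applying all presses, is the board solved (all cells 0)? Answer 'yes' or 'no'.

Answer: no

Derivation:
After press 1 at (2,1):
1 0 0 1 1
0 1 1 0 1
0 0 1 0 1
0 1 0 1 0

After press 2 at (1,3):
1 0 0 0 1
0 1 0 1 0
0 0 1 1 1
0 1 0 1 0

Lights still on: 9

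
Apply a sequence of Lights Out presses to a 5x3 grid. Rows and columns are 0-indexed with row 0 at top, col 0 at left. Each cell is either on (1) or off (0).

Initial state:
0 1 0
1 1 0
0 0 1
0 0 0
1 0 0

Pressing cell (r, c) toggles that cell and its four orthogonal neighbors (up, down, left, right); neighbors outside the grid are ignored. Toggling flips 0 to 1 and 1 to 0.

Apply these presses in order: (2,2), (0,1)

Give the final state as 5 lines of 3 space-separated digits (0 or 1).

After press 1 at (2,2):
0 1 0
1 1 1
0 1 0
0 0 1
1 0 0

After press 2 at (0,1):
1 0 1
1 0 1
0 1 0
0 0 1
1 0 0

Answer: 1 0 1
1 0 1
0 1 0
0 0 1
1 0 0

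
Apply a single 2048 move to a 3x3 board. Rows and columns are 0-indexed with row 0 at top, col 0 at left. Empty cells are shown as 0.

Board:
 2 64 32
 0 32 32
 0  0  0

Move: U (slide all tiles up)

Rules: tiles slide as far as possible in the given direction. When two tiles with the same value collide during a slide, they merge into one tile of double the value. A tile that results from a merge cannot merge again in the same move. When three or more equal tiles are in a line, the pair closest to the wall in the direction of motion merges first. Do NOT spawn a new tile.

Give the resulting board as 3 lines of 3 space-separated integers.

Answer:  2 64 64
 0 32  0
 0  0  0

Derivation:
Slide up:
col 0: [2, 0, 0] -> [2, 0, 0]
col 1: [64, 32, 0] -> [64, 32, 0]
col 2: [32, 32, 0] -> [64, 0, 0]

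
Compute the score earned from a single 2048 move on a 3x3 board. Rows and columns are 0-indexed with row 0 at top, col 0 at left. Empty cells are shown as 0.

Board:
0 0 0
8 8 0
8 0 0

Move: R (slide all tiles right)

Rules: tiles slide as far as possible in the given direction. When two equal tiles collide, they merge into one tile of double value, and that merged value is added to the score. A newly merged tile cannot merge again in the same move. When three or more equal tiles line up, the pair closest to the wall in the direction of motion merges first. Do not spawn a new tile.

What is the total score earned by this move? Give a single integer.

Answer: 16

Derivation:
Slide right:
row 0: [0, 0, 0] -> [0, 0, 0]  score +0 (running 0)
row 1: [8, 8, 0] -> [0, 0, 16]  score +16 (running 16)
row 2: [8, 0, 0] -> [0, 0, 8]  score +0 (running 16)
Board after move:
 0  0  0
 0  0 16
 0  0  8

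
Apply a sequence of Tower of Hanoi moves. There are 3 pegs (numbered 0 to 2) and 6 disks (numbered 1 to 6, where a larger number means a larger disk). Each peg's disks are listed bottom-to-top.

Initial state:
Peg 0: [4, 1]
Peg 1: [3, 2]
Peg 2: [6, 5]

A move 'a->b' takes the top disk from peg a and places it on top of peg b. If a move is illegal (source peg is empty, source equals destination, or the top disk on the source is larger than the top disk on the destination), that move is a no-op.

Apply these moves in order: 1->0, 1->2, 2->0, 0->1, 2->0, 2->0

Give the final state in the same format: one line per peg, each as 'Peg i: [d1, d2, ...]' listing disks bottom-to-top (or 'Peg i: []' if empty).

Answer: Peg 0: [4, 2]
Peg 1: [3, 1]
Peg 2: [6, 5]

Derivation:
After move 1 (1->0):
Peg 0: [4, 1]
Peg 1: [3, 2]
Peg 2: [6, 5]

After move 2 (1->2):
Peg 0: [4, 1]
Peg 1: [3]
Peg 2: [6, 5, 2]

After move 3 (2->0):
Peg 0: [4, 1]
Peg 1: [3]
Peg 2: [6, 5, 2]

After move 4 (0->1):
Peg 0: [4]
Peg 1: [3, 1]
Peg 2: [6, 5, 2]

After move 5 (2->0):
Peg 0: [4, 2]
Peg 1: [3, 1]
Peg 2: [6, 5]

After move 6 (2->0):
Peg 0: [4, 2]
Peg 1: [3, 1]
Peg 2: [6, 5]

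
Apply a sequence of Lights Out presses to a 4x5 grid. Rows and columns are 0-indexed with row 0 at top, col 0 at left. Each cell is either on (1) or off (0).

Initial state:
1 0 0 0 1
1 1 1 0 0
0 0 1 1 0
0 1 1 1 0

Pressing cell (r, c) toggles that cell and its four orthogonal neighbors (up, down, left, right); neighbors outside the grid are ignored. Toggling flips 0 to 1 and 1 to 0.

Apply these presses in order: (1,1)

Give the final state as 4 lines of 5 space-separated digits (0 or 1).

After press 1 at (1,1):
1 1 0 0 1
0 0 0 0 0
0 1 1 1 0
0 1 1 1 0

Answer: 1 1 0 0 1
0 0 0 0 0
0 1 1 1 0
0 1 1 1 0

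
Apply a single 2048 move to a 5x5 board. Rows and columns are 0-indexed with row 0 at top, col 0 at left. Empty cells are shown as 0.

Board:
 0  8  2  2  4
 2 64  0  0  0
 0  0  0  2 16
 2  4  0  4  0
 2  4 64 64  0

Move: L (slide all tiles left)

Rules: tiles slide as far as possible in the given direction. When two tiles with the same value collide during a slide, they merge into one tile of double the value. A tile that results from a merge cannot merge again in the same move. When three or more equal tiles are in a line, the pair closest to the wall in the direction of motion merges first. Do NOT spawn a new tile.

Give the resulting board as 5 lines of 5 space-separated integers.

Answer:   8   4   4   0   0
  2  64   0   0   0
  2  16   0   0   0
  2   8   0   0   0
  2   4 128   0   0

Derivation:
Slide left:
row 0: [0, 8, 2, 2, 4] -> [8, 4, 4, 0, 0]
row 1: [2, 64, 0, 0, 0] -> [2, 64, 0, 0, 0]
row 2: [0, 0, 0, 2, 16] -> [2, 16, 0, 0, 0]
row 3: [2, 4, 0, 4, 0] -> [2, 8, 0, 0, 0]
row 4: [2, 4, 64, 64, 0] -> [2, 4, 128, 0, 0]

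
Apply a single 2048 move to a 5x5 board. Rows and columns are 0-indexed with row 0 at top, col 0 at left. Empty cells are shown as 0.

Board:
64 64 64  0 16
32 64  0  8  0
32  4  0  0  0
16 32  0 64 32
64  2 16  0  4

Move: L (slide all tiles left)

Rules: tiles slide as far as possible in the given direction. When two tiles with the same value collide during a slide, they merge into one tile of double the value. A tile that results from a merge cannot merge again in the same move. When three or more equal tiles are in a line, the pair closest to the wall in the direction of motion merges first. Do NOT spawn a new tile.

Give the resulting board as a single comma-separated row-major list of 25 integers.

Slide left:
row 0: [64, 64, 64, 0, 16] -> [128, 64, 16, 0, 0]
row 1: [32, 64, 0, 8, 0] -> [32, 64, 8, 0, 0]
row 2: [32, 4, 0, 0, 0] -> [32, 4, 0, 0, 0]
row 3: [16, 32, 0, 64, 32] -> [16, 32, 64, 32, 0]
row 4: [64, 2, 16, 0, 4] -> [64, 2, 16, 4, 0]

Answer: 128, 64, 16, 0, 0, 32, 64, 8, 0, 0, 32, 4, 0, 0, 0, 16, 32, 64, 32, 0, 64, 2, 16, 4, 0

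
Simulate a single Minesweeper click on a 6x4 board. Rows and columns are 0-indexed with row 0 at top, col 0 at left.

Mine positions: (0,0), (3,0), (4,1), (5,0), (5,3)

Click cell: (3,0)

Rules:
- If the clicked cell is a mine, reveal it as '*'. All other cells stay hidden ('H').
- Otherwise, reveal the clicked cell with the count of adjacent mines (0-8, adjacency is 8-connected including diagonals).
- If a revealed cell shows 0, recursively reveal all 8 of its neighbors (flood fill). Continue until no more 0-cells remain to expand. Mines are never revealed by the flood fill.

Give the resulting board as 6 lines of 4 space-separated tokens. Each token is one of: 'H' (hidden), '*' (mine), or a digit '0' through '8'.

H H H H
H H H H
H H H H
* H H H
H H H H
H H H H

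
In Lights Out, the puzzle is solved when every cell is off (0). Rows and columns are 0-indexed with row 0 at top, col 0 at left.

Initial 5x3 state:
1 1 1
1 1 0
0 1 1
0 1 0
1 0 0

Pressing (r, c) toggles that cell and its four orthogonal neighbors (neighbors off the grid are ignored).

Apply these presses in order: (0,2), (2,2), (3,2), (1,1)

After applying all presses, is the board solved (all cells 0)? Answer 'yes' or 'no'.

After press 1 at (0,2):
1 0 0
1 1 1
0 1 1
0 1 0
1 0 0

After press 2 at (2,2):
1 0 0
1 1 0
0 0 0
0 1 1
1 0 0

After press 3 at (3,2):
1 0 0
1 1 0
0 0 1
0 0 0
1 0 1

After press 4 at (1,1):
1 1 0
0 0 1
0 1 1
0 0 0
1 0 1

Lights still on: 7

Answer: no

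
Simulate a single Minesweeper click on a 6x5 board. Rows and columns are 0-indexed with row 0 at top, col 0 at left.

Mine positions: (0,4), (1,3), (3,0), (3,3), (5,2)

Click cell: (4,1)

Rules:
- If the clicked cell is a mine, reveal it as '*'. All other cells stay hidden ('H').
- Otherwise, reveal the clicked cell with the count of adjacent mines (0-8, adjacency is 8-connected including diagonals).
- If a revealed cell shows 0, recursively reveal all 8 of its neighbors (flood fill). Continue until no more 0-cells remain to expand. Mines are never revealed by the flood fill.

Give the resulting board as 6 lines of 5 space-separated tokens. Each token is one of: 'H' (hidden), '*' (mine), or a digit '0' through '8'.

H H H H H
H H H H H
H H H H H
H H H H H
H 2 H H H
H H H H H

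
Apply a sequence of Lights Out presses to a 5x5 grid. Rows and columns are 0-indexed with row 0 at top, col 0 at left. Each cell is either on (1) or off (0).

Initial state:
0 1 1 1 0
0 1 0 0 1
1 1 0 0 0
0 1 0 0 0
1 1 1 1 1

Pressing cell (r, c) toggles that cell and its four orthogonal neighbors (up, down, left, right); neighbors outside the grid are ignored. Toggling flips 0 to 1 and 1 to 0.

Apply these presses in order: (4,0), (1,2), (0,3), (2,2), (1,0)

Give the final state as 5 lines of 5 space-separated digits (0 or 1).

Answer: 1 1 1 0 1
1 1 0 0 1
0 0 0 1 0
1 1 1 0 0
0 0 1 1 1

Derivation:
After press 1 at (4,0):
0 1 1 1 0
0 1 0 0 1
1 1 0 0 0
1 1 0 0 0
0 0 1 1 1

After press 2 at (1,2):
0 1 0 1 0
0 0 1 1 1
1 1 1 0 0
1 1 0 0 0
0 0 1 1 1

After press 3 at (0,3):
0 1 1 0 1
0 0 1 0 1
1 1 1 0 0
1 1 0 0 0
0 0 1 1 1

After press 4 at (2,2):
0 1 1 0 1
0 0 0 0 1
1 0 0 1 0
1 1 1 0 0
0 0 1 1 1

After press 5 at (1,0):
1 1 1 0 1
1 1 0 0 1
0 0 0 1 0
1 1 1 0 0
0 0 1 1 1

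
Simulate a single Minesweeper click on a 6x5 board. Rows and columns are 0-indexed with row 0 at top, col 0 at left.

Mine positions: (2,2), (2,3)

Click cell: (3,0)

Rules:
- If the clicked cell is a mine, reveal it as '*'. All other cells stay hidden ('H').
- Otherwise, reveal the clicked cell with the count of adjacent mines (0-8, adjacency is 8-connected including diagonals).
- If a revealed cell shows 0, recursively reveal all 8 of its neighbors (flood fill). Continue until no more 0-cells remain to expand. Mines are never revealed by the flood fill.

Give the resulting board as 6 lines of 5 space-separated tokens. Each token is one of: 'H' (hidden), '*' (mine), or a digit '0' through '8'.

0 0 0 0 0
0 1 2 2 1
0 1 H H H
0 1 2 2 1
0 0 0 0 0
0 0 0 0 0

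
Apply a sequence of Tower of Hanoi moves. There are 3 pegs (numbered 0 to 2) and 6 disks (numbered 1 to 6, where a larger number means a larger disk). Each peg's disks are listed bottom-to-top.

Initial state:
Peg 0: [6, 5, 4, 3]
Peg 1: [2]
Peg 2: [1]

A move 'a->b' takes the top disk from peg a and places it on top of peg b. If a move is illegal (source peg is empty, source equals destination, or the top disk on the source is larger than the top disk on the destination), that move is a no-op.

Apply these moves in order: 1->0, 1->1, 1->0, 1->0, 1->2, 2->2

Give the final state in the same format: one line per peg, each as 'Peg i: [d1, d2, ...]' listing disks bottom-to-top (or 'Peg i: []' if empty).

Answer: Peg 0: [6, 5, 4, 3, 2]
Peg 1: []
Peg 2: [1]

Derivation:
After move 1 (1->0):
Peg 0: [6, 5, 4, 3, 2]
Peg 1: []
Peg 2: [1]

After move 2 (1->1):
Peg 0: [6, 5, 4, 3, 2]
Peg 1: []
Peg 2: [1]

After move 3 (1->0):
Peg 0: [6, 5, 4, 3, 2]
Peg 1: []
Peg 2: [1]

After move 4 (1->0):
Peg 0: [6, 5, 4, 3, 2]
Peg 1: []
Peg 2: [1]

After move 5 (1->2):
Peg 0: [6, 5, 4, 3, 2]
Peg 1: []
Peg 2: [1]

After move 6 (2->2):
Peg 0: [6, 5, 4, 3, 2]
Peg 1: []
Peg 2: [1]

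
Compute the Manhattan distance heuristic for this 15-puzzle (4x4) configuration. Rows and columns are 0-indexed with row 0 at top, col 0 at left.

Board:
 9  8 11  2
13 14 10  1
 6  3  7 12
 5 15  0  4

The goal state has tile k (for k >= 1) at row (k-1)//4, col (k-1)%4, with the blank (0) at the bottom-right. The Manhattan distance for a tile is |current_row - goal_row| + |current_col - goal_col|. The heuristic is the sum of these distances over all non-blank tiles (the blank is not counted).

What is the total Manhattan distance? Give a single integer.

Answer: 31

Derivation:
Tile 9: (0,0)->(2,0) = 2
Tile 8: (0,1)->(1,3) = 3
Tile 11: (0,2)->(2,2) = 2
Tile 2: (0,3)->(0,1) = 2
Tile 13: (1,0)->(3,0) = 2
Tile 14: (1,1)->(3,1) = 2
Tile 10: (1,2)->(2,1) = 2
Tile 1: (1,3)->(0,0) = 4
Tile 6: (2,0)->(1,1) = 2
Tile 3: (2,1)->(0,2) = 3
Tile 7: (2,2)->(1,2) = 1
Tile 12: (2,3)->(2,3) = 0
Tile 5: (3,0)->(1,0) = 2
Tile 15: (3,1)->(3,2) = 1
Tile 4: (3,3)->(0,3) = 3
Sum: 2 + 3 + 2 + 2 + 2 + 2 + 2 + 4 + 2 + 3 + 1 + 0 + 2 + 1 + 3 = 31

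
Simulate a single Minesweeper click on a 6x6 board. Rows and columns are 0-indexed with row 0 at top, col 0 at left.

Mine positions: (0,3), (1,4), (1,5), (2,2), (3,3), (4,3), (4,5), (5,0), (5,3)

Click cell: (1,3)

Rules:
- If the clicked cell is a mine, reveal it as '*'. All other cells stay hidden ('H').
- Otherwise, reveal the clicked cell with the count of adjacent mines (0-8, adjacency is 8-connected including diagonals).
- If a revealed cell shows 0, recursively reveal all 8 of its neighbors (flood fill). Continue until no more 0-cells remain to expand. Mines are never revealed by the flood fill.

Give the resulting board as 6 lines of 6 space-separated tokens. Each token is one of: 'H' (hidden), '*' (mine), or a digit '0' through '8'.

H H H H H H
H H H 3 H H
H H H H H H
H H H H H H
H H H H H H
H H H H H H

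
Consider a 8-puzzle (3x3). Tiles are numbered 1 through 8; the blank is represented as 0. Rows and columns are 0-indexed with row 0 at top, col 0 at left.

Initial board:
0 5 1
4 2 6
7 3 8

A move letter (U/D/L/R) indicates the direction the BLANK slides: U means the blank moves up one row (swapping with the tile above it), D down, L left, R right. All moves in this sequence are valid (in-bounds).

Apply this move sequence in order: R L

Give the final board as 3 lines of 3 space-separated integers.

After move 1 (R):
5 0 1
4 2 6
7 3 8

After move 2 (L):
0 5 1
4 2 6
7 3 8

Answer: 0 5 1
4 2 6
7 3 8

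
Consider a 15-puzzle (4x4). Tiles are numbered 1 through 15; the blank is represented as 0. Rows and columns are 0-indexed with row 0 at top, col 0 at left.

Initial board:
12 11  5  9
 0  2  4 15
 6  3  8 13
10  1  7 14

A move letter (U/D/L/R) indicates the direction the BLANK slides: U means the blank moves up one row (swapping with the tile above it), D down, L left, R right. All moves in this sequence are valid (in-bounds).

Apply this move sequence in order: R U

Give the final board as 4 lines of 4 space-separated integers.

Answer: 12  0  5  9
 2 11  4 15
 6  3  8 13
10  1  7 14

Derivation:
After move 1 (R):
12 11  5  9
 2  0  4 15
 6  3  8 13
10  1  7 14

After move 2 (U):
12  0  5  9
 2 11  4 15
 6  3  8 13
10  1  7 14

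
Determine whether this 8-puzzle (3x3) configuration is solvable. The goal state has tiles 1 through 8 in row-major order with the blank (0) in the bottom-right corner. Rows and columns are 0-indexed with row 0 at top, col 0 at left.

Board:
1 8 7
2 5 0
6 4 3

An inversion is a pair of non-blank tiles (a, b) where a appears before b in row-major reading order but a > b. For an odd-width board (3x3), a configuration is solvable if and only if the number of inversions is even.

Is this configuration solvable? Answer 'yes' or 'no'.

Answer: yes

Derivation:
Inversions (pairs i<j in row-major order where tile[i] > tile[j] > 0): 16
16 is even, so the puzzle is solvable.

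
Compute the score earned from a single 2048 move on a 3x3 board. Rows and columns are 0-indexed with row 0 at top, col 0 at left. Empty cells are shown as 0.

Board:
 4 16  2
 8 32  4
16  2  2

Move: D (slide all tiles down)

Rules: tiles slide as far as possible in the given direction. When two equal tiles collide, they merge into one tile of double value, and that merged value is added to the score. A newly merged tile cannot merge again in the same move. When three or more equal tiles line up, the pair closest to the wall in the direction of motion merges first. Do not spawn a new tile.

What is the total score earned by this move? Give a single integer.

Slide down:
col 0: [4, 8, 16] -> [4, 8, 16]  score +0 (running 0)
col 1: [16, 32, 2] -> [16, 32, 2]  score +0 (running 0)
col 2: [2, 4, 2] -> [2, 4, 2]  score +0 (running 0)
Board after move:
 4 16  2
 8 32  4
16  2  2

Answer: 0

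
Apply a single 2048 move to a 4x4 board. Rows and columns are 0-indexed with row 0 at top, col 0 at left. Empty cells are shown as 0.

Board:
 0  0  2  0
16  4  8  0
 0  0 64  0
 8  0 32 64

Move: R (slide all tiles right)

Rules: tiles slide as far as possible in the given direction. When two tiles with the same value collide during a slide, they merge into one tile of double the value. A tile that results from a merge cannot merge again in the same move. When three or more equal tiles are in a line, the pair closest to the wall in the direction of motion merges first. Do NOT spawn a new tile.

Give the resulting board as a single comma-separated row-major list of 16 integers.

Answer: 0, 0, 0, 2, 0, 16, 4, 8, 0, 0, 0, 64, 0, 8, 32, 64

Derivation:
Slide right:
row 0: [0, 0, 2, 0] -> [0, 0, 0, 2]
row 1: [16, 4, 8, 0] -> [0, 16, 4, 8]
row 2: [0, 0, 64, 0] -> [0, 0, 0, 64]
row 3: [8, 0, 32, 64] -> [0, 8, 32, 64]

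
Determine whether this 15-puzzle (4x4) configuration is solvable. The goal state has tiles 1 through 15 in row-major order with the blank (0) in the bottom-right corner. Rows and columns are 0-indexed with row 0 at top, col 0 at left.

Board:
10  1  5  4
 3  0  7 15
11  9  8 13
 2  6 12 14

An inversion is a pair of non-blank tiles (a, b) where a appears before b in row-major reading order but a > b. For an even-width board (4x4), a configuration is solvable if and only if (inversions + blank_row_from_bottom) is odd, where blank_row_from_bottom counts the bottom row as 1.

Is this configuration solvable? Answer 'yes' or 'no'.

Inversions: 37
Blank is in row 1 (0-indexed from top), which is row 3 counting from the bottom (bottom = 1).
37 + 3 = 40, which is even, so the puzzle is not solvable.

Answer: no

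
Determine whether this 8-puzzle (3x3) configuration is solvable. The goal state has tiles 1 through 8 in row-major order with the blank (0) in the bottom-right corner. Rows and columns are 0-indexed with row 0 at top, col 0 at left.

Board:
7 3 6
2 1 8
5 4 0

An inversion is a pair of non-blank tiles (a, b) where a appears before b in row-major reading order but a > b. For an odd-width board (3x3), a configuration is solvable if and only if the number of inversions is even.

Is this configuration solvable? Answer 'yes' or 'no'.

Answer: yes

Derivation:
Inversions (pairs i<j in row-major order where tile[i] > tile[j] > 0): 16
16 is even, so the puzzle is solvable.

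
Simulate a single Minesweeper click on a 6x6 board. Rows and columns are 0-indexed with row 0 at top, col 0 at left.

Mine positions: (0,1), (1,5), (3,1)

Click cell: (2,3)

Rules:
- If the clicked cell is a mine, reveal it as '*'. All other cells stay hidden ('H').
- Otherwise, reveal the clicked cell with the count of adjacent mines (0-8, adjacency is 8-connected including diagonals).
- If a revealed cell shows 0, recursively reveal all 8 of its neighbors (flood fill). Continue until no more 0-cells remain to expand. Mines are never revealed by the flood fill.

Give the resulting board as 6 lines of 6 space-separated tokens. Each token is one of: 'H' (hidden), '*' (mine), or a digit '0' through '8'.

H H 1 0 1 H
H H 1 0 1 H
H H 1 0 1 1
H H 1 0 0 0
1 1 1 0 0 0
0 0 0 0 0 0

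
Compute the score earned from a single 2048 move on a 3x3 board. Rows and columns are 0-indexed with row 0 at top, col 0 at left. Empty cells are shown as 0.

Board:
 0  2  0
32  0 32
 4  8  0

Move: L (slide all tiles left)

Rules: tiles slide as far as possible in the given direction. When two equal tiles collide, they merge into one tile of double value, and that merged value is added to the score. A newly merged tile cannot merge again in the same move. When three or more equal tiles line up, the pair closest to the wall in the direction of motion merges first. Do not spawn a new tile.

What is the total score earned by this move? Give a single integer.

Slide left:
row 0: [0, 2, 0] -> [2, 0, 0]  score +0 (running 0)
row 1: [32, 0, 32] -> [64, 0, 0]  score +64 (running 64)
row 2: [4, 8, 0] -> [4, 8, 0]  score +0 (running 64)
Board after move:
 2  0  0
64  0  0
 4  8  0

Answer: 64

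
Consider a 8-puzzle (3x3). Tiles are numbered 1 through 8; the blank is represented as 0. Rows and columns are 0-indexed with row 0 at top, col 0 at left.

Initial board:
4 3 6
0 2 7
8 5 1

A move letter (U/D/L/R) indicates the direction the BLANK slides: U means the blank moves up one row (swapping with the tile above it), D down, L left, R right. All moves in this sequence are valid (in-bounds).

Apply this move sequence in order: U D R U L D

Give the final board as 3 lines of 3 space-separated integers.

After move 1 (U):
0 3 6
4 2 7
8 5 1

After move 2 (D):
4 3 6
0 2 7
8 5 1

After move 3 (R):
4 3 6
2 0 7
8 5 1

After move 4 (U):
4 0 6
2 3 7
8 5 1

After move 5 (L):
0 4 6
2 3 7
8 5 1

After move 6 (D):
2 4 6
0 3 7
8 5 1

Answer: 2 4 6
0 3 7
8 5 1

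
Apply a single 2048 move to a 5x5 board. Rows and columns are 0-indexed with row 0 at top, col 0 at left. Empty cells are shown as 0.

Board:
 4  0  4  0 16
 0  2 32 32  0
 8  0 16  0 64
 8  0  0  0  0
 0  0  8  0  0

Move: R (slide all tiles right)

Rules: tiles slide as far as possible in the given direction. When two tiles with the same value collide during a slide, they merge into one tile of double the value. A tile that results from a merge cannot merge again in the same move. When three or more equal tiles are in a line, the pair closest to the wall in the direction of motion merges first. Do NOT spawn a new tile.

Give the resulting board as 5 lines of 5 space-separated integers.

Answer:  0  0  0  8 16
 0  0  0  2 64
 0  0  8 16 64
 0  0  0  0  8
 0  0  0  0  8

Derivation:
Slide right:
row 0: [4, 0, 4, 0, 16] -> [0, 0, 0, 8, 16]
row 1: [0, 2, 32, 32, 0] -> [0, 0, 0, 2, 64]
row 2: [8, 0, 16, 0, 64] -> [0, 0, 8, 16, 64]
row 3: [8, 0, 0, 0, 0] -> [0, 0, 0, 0, 8]
row 4: [0, 0, 8, 0, 0] -> [0, 0, 0, 0, 8]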